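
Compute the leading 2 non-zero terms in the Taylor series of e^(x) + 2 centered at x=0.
x + 3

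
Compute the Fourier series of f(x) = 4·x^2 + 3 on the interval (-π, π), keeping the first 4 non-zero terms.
-16·cos(x) + 4·cos(2·x) - 16·cos(3·x)/9 + 3 + 4·π^2/3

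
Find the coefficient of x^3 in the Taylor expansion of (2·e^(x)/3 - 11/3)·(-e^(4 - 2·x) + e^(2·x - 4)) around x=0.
Expand to order 3: (2·e^(x)/3 - 11/3)·(-e^(4 - 2·x) + e^(2·x - 4)) = x^3·(-43·e^(4)/9 - 17·e^(-4)/9) + x^2·(-13·e^(-4)/3 + 7·e^(4)) + x·(-20·e^(4)/3 - 16·e^(-4)/3) - 3·e^(-4) + 3·e^(4) + O(x^4).
The coefficient of x^3 is -43·e^(4)/9 - 17·e^(-4)/9.

Final answer: -43·e^(4)/9 - 17·e^(-4)/9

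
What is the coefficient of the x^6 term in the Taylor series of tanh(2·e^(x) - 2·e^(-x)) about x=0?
Expand to order 6: tanh(2·e^(x) - 2·e^(-x)) = 1259·x^5/10 - 62·x^3/3 + 4·x + O(x^7).
The coefficient of x^6 is 0.

Final answer: 0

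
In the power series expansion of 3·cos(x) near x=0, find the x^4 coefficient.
Expand to order 4: 3·cos(x) = x^4/8 - 3·x^2/2 + 3 + O(x^5).
The coefficient of x^4 is 1/8.

Final answer: 1/8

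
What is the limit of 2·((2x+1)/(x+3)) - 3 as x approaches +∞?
Evaluate the dominant behaviour as x → +∞; each term tends to a finite value or vanishes.
Limit = 1.

Final answer: 1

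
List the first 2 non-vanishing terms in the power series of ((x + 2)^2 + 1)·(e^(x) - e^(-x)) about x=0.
8·x^2 + 10·x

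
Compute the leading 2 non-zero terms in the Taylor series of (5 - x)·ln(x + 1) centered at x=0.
-7·x^2/2 + 5·x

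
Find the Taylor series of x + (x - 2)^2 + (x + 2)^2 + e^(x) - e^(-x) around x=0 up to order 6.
x^5/60 + x^3/3 + 2·x^2 + 3·x + 8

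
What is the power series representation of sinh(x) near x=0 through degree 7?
x^7/5040 + x^5/120 + x^3/6 + x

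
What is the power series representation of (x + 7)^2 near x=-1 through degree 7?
36 + 12·(x + 1) + (x + 1)^2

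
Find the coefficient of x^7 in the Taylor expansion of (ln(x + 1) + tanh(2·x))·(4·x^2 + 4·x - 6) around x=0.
Expand to order 7: (ln(x + 1) + tanh(2·x))·(4·x^2 + 4·x - 6) = 6068·x^7/105 + 268·x^6/15 - 557·x^5/15 - 59·x^4/6 + 24·x^3 + 15·x^2 - 18·x + O(x^8).
The coefficient of x^7 is 6068/105.

Final answer: 6068/105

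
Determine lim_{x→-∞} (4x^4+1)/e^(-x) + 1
The quotient is an ∞/∞ indeterminate form as x → -∞.
Compare growth rates of the dominant terms (exponentials ≫ polynomials ≫ logarithms), or apply L'Hôpital's rule; the quotient → 0.
Adding the constant: 0 + 1 = 1. Limit = 1.

Final answer: 1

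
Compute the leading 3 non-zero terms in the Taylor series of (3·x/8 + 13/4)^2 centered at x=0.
9·x^2/64 + 39·x/16 + 169/16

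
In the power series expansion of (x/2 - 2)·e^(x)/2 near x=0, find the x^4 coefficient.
Expand to order 4: (x/2 - 2)·e^(x)/2 = -x^3/24 - x^2/4 - 3·x/4 - 1 + O(x^5).
The coefficient of x^4 is 0.

Final answer: 0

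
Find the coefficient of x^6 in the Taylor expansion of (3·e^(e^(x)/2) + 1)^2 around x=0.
Expand to order 6: (3·e^(e^(x)/2) + 1)^2 = x^6·(1 + 3·e^(1/2))^2·(513·e^(1/2)/(2560·(1 + 3·e^(1/2))) + 4957·e/(2560·(1 + 3·e^(1/2))^2)) + x^5·(1 + 3·e^(1/2))^2·(257·e^(1/2)/(640·(1 + 3·e^(1/2))) + 345·e/(128·(1 + 3·e^(1/2))^2)) + x^4·(1 + 3·e^(1/2))^2·(49·e^(1/2)/(64·(1 + 3·e^(1/2))) + 213·e/(64·(1 + 3·e^(1/2))^2)) + x^3·(1 + 3·e^(1/2))^2·(27·e/(8·(1 + 3·e^(1/2))^2) + 11·e^(1/2)/(8·(1 + 3·e^(1/2)))) + x^2·(1 + 3·e^(1/2))^2·(9·e/(4·(1 + 3·e^(1/2))^2) + 9·e^(1/2)/(4·(1 + 3·e^(1/2)))) + 3·x·(1 + 3·e^(1/2))·e^(1/2) + (1 + 3·e^(1/2))^2 + O(x^7).
The coefficient of x^6 is (1 + 3·e^(1/2))^2·(513·e^(1/2)/(2560·(1 + 3·e^(1/2))) + 4957·e/(2560·(1 + 3·e^(1/2))^2)).

Final answer: (1 + 3·e^(1/2))^2·(513·e^(1/2)/(2560·(1 + 3·e^(1/2))) + 4957·e/(2560·(1 + 3·e^(1/2))^2))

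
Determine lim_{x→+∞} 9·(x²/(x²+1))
Evaluate the dominant behaviour as x → +∞; each term tends to a finite value or vanishes.
Limit = 9.

Final answer: 9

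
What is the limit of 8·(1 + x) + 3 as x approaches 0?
Direct substitution at x = 0 gives 11.

Final answer: 11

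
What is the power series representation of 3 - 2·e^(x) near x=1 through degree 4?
-2·e + 3 - 2·e·(x - 1) - e·(x - 1)^2 - e·(x - 1)^3/3 - e·(x - 1)^4/12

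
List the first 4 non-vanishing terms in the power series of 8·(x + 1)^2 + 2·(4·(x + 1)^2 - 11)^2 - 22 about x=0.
128·x^3 + 24·x^2 - 208·x + 84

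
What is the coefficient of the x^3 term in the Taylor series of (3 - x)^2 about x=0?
Expand to order 3: (3 - x)^2 = x^2 - 6·x + 9 + O(x^4).
The coefficient of x^3 is 0.

Final answer: 0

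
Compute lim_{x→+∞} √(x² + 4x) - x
As x → +∞: multiply by the conjugate to get (4x)/(√(x²+4x)+x); the denominator ~ 2x, so the limit is 4/2 = 2.
Limit = 2.

Final answer: 2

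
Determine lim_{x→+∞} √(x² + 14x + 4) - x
This is an ∞ − ∞ indeterminate form.
Multiply and divide by the conjugate √(x²+14x + 4) + x; the x² terms cancel, leaving (14x + 4)/(√(x²+14x + 4)+x) → 14/2 = 7.
Limit = 7.

Final answer: 7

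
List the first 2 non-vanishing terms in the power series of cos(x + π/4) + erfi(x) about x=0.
x·(-√(2)/2 + 2/√(π)) + √(2)/2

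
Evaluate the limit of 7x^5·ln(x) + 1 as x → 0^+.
The product is a 0·∞ indeterminate form at x → 0⁺.
Rewrite the product as 7·ln(x) / x^(-5) and apply L'Hôpital, or use the standard hierarchy x^(-5) ≫ |ln x| as x → 0⁺.
The indeterminate product → 0, so the limit = 1.

Final answer: 1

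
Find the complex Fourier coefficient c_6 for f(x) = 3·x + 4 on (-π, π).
Compute the real Fourier coefficients first: a_6 = 0, b_6 = -1.
Then c_6 = (a_6 − i·b_6)/2 = i/2.

Final answer: i/2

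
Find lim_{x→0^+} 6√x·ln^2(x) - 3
The product is a 0·∞ indeterminate form at x → 0⁺.
Rewrite the product as 6·ln^2(x) / x^(-1/2) and apply L'Hôpital, or use the standard hierarchy x^(-1/2) ≫ |ln x|^2 as x → 0⁺.
The indeterminate product → 0, so the limit = -3.

Final answer: -3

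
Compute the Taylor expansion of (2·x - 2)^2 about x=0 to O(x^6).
4·x^2 - 8·x + 4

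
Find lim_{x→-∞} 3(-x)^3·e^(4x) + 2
The product is a 0·∞ indeterminate form at x → -∞.
Rewrite the product as 3(-x)^3 / e^(-4x) (an ∞/∞ form) and apply L'Hôpital, or use the standard hierarchy e^(4|x|) ≫ |(-x)^3| as x → -∞.
The indeterminate product → 0, so the limit = 2.

Final answer: 2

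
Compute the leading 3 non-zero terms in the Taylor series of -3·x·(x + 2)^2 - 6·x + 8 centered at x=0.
-12·x^2 - 18·x + 8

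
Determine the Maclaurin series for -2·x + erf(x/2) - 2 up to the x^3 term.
-x^3/(12·√(π)) + x·(-2 + 1/√(π)) - 2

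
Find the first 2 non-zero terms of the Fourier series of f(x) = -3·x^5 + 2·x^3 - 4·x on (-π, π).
(-752 - 6·π^4 + 124·π^2)·sin(x) + (-17·π^2 + 59/2 + 3·π^4)·sin(2·x)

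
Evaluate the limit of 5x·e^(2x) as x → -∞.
This is a 0·∞ indeterminate form at x → -∞.
Rewrite the product as 5x / e^(-2x) (an ∞/∞ form) and apply L'Hôpital, or use the standard hierarchy e^(2|x|) ≫ |x| as x → -∞.
The indeterminate product → 0, so the limit = 0.

Final answer: 0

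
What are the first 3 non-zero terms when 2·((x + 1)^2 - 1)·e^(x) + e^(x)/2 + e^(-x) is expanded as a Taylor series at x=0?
27·x^2/4 + 7·x/2 + 3/2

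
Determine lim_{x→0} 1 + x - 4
Direct substitution at x = 0 gives -3.

Final answer: -3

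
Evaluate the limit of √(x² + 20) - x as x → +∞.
This is an ∞ − ∞ indeterminate form.
Multiply and divide by the conjugate √(x²+20) + x; the x² terms cancel, leaving 20/(√(x²+20)+x) → 0.
Limit = 0.

Final answer: 0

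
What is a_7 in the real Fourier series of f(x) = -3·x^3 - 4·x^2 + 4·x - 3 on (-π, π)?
a_7 = (1/π) ∫_{-π}^{π} f(x)·cos(7x) dx.
Evaluate the integral (use parity and integration by parts as needed): a_7 = 16/49.

Final answer: 16/49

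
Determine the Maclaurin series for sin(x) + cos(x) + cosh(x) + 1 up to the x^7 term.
-x^7/5040 + x^5/120 + x^4/12 - x^3/6 + x + 3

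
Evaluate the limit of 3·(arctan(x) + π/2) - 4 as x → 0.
Direct substitution at x = 0 gives -4 + 3·π/2.

Final answer: -4 + 3·π/2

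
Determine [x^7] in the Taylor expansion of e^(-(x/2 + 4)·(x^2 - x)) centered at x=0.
Expand to order 7: e^(-(x/2 + 4)·(x^2 - x)) = 81841·x^7/5040 + 8641·x^6/720 - 131·x^5/20 - 317·x^4/24 - 23·x^3/6 + 9·x^2/2 + 4·x + 1 + O(x^8).
The coefficient of x^7 is 81841/5040.

Final answer: 81841/5040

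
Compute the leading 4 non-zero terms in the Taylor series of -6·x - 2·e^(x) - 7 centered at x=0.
-x^3/3 - x^2 - 8·x - 9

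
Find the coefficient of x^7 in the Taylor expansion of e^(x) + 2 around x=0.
Expand to order 7: e^(x) + 2 = x^7/5040 + x^6/720 + x^5/120 + x^4/24 + x^3/6 + x^2/2 + x + 3 + O(x^8).
The coefficient of x^7 is 1/5040.

Final answer: 1/5040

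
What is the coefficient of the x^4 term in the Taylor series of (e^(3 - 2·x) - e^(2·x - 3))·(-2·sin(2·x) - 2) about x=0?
Expand to order 4: (e^(3 - 2·x) - e^(2·x - 3))·(-2·sin(2·x) - 2) = x^4·(-4·e^(3)/3 + 4·e^(-3)/3) + x^3·(-8·e^(3)/3 + 8·e^(-3)) + x^2·(12·e^(-3) + 4·e^(3)) + 8·x·e^(-3) - 2·e^(3) + 2·e^(-3) + O(x^5).
The coefficient of x^4 is -4·e^(3)/3 + 4·e^(-3)/3.

Final answer: -4·e^(3)/3 + 4·e^(-3)/3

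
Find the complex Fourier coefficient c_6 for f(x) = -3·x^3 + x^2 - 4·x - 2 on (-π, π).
Compute the real Fourier coefficients first: a_6 = 1/9, b_6 = 7/6 + π^2.
Then c_6 = (a_6 − i·b_6)/2 = 1/18 - i·π^2/2 - 7·i/12.

Final answer: 1/18 - i·π^2/2 - 7·i/12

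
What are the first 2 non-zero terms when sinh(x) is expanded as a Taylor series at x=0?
x^3/6 + x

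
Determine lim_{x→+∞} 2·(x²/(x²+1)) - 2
Evaluate the dominant behaviour as x → +∞; each term tends to a finite value or vanishes.
Limit = 0.

Final answer: 0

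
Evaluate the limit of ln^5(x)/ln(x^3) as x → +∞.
This is an ∞/∞ indeterminate form as x → +∞.
Write ln(x^3) = 3·ln(x), reducing the quotient to ln^4(x)/3 → ∞.
Limit = ∞.

Final answer: ∞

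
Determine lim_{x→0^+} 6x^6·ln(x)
This is a 0·∞ indeterminate form at x → 0⁺.
Rewrite the product as 6·ln(x) / x^(-6) and apply L'Hôpital, or use the standard hierarchy x^(-6) ≫ |ln x| as x → 0⁺.
The indeterminate product → 0, so the limit = 0.

Final answer: 0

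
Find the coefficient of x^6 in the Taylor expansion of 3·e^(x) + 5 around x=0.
Expand to order 6: 3·e^(x) + 5 = x^6/240 + x^5/40 + x^4/8 + x^3/2 + 3·x^2/2 + 3·x + 8 + O(x^7).
The coefficient of x^6 is 1/240.

Final answer: 1/240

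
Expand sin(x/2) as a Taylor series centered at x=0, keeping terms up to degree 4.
-x^3/48 + x/2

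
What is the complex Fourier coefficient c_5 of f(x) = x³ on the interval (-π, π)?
Compute the real Fourier coefficients first: a_5 = 0, b_5 = -12/125 + 2·π^2/5.
Then c_5 = (a_5 − i·b_5)/2 = -i·π^2/5 + 6·i/125.

Final answer: -i·π^2/5 + 6·i/125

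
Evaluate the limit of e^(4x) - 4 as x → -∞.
Evaluate the dominant behaviour as x → -∞; each term tends to a finite value or vanishes.
Limit = -4.

Final answer: -4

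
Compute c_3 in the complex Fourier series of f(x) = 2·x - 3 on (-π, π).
Compute the real Fourier coefficients first: a_3 = 0, b_3 = 4/3.
Then c_3 = (a_3 − i·b_3)/2 = -2·i/3.

Final answer: -2·i/3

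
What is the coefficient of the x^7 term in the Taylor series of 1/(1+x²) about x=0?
Expand to order 7: 1/(1+x²) = -x^6 + x^4 - x^2 + 1 + O(x^8).
The coefficient of x^7 is 0.

Final answer: 0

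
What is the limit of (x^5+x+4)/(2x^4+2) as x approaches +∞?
This is an ∞/∞ indeterminate form as x → +∞.
Divide numerator and denominator by x^5 and let the lower-order terms vanish; the numerator's degree 5 exceeds the denominator's degree 4, so the quotient diverges.
Limit = ∞.

Final answer: ∞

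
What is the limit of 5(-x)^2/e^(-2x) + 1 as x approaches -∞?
The quotient is an ∞/∞ indeterminate form as x → -∞.
Compare growth rates of the dominant terms (exponentials ≫ polynomials ≫ logarithms), or apply L'Hôpital's rule; the quotient → 0.
Adding the constant: 0 + 1 = 1. Limit = 1.

Final answer: 1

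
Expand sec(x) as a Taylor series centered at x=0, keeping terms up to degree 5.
5·x^4/24 + x^2/2 + 1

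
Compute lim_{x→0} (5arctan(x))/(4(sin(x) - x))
Both numerator and denominator → 0 as x → 0; this is a 0/0 indeterminate form.
Expand each to leading order near x = 0: numerator ~ 5·x, denominator ~ -2·x^3/3.
The limit of the ratio is -∞.

Final answer: -∞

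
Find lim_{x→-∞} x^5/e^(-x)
This is an ∞/∞ indeterminate form as x → -∞.
Compare growth rates of the dominant terms (exponentials ≫ polynomials ≫ logarithms), or apply L'Hôpital's rule; the quotient → 0.
Limit = 0.

Final answer: 0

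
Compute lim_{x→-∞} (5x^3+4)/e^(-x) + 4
The quotient is an ∞/∞ indeterminate form as x → -∞.
Compare growth rates of the dominant terms (exponentials ≫ polynomials ≫ logarithms), or apply L'Hôpital's rule; the quotient → 0.
Adding the constant: 0 + 4 = 4. Limit = 4.

Final answer: 4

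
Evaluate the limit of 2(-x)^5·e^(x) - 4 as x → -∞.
The product is a 0·∞ indeterminate form at x → -∞.
Rewrite the product as 2(-x)^5 / e^(-x) (an ∞/∞ form) and apply L'Hôpital, or use the standard hierarchy e^(|x|) ≫ |(-x)^5| as x → -∞.
The indeterminate product → 0, so the limit = -4.

Final answer: -4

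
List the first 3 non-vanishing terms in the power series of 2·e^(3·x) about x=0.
9·x^2 + 6·x + 2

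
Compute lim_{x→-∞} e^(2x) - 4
Evaluate the dominant behaviour as x → -∞; each term tends to a finite value or vanishes.
Limit = -4.

Final answer: -4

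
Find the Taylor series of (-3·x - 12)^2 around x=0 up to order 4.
9·x^2 + 72·x + 144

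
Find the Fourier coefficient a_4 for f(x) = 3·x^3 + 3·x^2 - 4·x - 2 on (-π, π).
a_4 = (1/π) ∫_{-π}^{π} f(x)·cos(4x) dx.
Evaluate the integral (use parity and integration by parts as needed): a_4 = 3/4.

Final answer: 3/4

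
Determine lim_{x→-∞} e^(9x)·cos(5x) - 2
Evaluate the dominant behaviour as x → -∞; each term tends to a finite value or vanishes.
Limit = -2.

Final answer: -2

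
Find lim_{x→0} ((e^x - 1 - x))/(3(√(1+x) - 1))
Both numerator and denominator → 0 as x → 0; this is a 0/0 indeterminate form.
Expand each to leading order near x = 0: numerator ~ x^2/2, denominator ~ 3·x/2.
The limit of the ratio is 0.

Final answer: 0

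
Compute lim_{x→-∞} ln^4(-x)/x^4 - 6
The quotient is an ∞/∞ indeterminate form as x → -∞.
Compare growth rates of the dominant terms (exponentials ≫ polynomials ≫ logarithms), or apply L'Hôpital's rule; the quotient → 0.
Adding the constant: 0 - 6 = -6. Limit = -6.

Final answer: -6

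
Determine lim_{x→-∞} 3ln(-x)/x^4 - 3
The quotient is an ∞/∞ indeterminate form as x → -∞.
Compare growth rates of the dominant terms (exponentials ≫ polynomials ≫ logarithms), or apply L'Hôpital's rule; the quotient → 0.
Adding the constant: 0 - 3 = -3. Limit = -3.

Final answer: -3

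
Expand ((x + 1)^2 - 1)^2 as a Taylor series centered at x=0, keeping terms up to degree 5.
x^4 + 4·x^3 + 4·x^2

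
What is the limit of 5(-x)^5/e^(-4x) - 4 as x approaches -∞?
The quotient is an ∞/∞ indeterminate form as x → -∞.
Compare growth rates of the dominant terms (exponentials ≫ polynomials ≫ logarithms), or apply L'Hôpital's rule; the quotient → 0.
Adding the constant: 0 - 4 = -4. Limit = -4.

Final answer: -4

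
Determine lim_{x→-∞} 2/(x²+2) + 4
Evaluate the dominant behaviour as x → -∞; each term tends to a finite value or vanishes.
Limit = 4.

Final answer: 4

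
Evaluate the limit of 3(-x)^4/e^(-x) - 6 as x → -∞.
The quotient is an ∞/∞ indeterminate form as x → -∞.
Compare growth rates of the dominant terms (exponentials ≫ polynomials ≫ logarithms), or apply L'Hôpital's rule; the quotient → 0.
Adding the constant: 0 - 6 = -6. Limit = -6.

Final answer: -6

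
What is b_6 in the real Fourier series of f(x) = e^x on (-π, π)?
b_6 = (1/π) ∫_{-π}^{π} f(x)·sin(6x) dx.
Evaluate the integral (use parity and integration by parts as needed): b_6 = (6 - 6·e^(2·π))·e^(-π)/(37·π).

Final answer: (6 - 6·e^(2·π))·e^(-π)/(37·π)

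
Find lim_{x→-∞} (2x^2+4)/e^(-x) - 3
The quotient is an ∞/∞ indeterminate form as x → -∞.
Compare growth rates of the dominant terms (exponentials ≫ polynomials ≫ logarithms), or apply L'Hôpital's rule; the quotient → 0.
Adding the constant: 0 - 3 = -3. Limit = -3.

Final answer: -3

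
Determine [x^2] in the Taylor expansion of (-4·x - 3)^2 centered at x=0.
Expand to order 2: (-4·x - 3)^2 = 16·x^2 + 24·x + 9 + O(x^3).
The coefficient of x^2 is 16.

Final answer: 16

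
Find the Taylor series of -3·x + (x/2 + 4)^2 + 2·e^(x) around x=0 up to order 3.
x^3/3 + 5·x^2/4 + 3·x + 18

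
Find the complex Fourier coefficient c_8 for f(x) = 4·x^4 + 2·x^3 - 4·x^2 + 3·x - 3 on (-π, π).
Compute the real Fourier coefficients first: a_8 = -19/64 + π^2/2, b_8 = -π^2/2 - 45/64.
Then c_8 = (a_8 − i·b_8)/2 = -19/128 + π^2/4 + 45·i/128 + i·π^2/4.

Final answer: -19/128 + π^2/4 + 45·i/128 + i·π^2/4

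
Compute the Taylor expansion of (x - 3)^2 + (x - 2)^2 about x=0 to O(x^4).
2·x^2 - 10·x + 13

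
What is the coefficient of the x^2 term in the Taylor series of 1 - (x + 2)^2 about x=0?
Expand to order 2: 1 - (x + 2)^2 = -x^2 - 4·x - 3 + O(x^3).
The coefficient of x^2 is -1.

Final answer: -1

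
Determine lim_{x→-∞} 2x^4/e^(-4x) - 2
The quotient is an ∞/∞ indeterminate form as x → -∞.
Compare growth rates of the dominant terms (exponentials ≫ polynomials ≫ logarithms), or apply L'Hôpital's rule; the quotient → 0.
Adding the constant: 0 - 2 = -2. Limit = -2.

Final answer: -2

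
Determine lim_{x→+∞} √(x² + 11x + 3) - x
This is an ∞ − ∞ indeterminate form.
Multiply and divide by the conjugate √(x²+11x + 3) + x; the x² terms cancel, leaving (11x + 3)/(√(x²+11x + 3)+x) → 11/2.
Limit = 11/2.

Final answer: 11/2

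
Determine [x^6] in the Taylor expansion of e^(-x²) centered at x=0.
Expand to order 6: e^(-x²) = -x^6/6 + x^4/2 - x^2 + 1 + O(x^7).
The coefficient of x^6 is -1/6.

Final answer: -1/6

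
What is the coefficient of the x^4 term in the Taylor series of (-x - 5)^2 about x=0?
Expand to order 4: (-x - 5)^2 = x^2 + 10·x + 25 + O(x^5).
The coefficient of x^4 is 0.

Final answer: 0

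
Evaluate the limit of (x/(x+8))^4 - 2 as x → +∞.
As x → +∞: x/(x+8) = 1/(1 + 8/x) → 1, and the 4th power of a limit-1 base also → 1; with the additive constant, 1 - 2 = -1.
Limit = -1.

Final answer: -1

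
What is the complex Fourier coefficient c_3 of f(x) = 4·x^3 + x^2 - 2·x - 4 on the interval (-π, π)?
Compute the real Fourier coefficients first: a_3 = -4/9, b_3 = -28/9 + 8·π^2/3.
Then c_3 = (a_3 − i·b_3)/2 = -2/9 - 4·i·π^2/3 + 14·i/9.

Final answer: -2/9 - 4·i·π^2/3 + 14·i/9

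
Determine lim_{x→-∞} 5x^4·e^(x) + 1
The product is a 0·∞ indeterminate form at x → -∞.
Rewrite the product as 5x^4 / e^(-x) (an ∞/∞ form) and apply L'Hôpital, or use the standard hierarchy e^(|x|) ≫ |x^4| as x → -∞.
The indeterminate product → 0, so the limit = 1.

Final answer: 1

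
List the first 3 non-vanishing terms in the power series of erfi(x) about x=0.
x^5/(5·√(π)) + 2·x^3/(3·√(π)) + 2·x/√(π)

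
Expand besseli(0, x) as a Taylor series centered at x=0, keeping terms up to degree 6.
x^6/2304 + x^4/64 + x^2/4 + 1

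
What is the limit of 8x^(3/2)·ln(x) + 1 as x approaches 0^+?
The product is a 0·∞ indeterminate form at x → 0⁺.
Rewrite the product as 8·ln(x) / x^(-3/2) and apply L'Hôpital, or use the standard hierarchy x^(-3/2) ≫ |ln x| as x → 0⁺.
The indeterminate product → 0, so the limit = 1.

Final answer: 1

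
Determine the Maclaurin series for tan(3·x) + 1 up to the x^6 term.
162·x^5/5 + 9·x^3 + 3·x + 1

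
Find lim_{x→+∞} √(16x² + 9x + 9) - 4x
As x → +∞: multiply by the conjugate to get (9x+9)/(√(16x²+9x+9)+4x); the denominator ~ 8x, so the limit is 9/8.
Limit = 9/8.

Final answer: 9/8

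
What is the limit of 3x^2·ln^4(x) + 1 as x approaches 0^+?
The product is a 0·∞ indeterminate form at x → 0⁺.
Rewrite the product as 3·ln^4(x) / x^(-2) and apply L'Hôpital, or use the standard hierarchy x^(-2) ≫ |ln x|^4 as x → 0⁺.
The indeterminate product → 0, so the limit = 1.

Final answer: 1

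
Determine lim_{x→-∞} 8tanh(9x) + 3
Evaluate the dominant behaviour as x → -∞; each term tends to a finite value or vanishes.
Limit = -5.

Final answer: -5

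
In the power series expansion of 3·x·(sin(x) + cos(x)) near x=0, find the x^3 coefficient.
Expand to order 3: 3·x·(sin(x) + cos(x)) = -3·x^3/2 + 3·x^2 + 3·x + O(x^4).
The coefficient of x^3 is -3/2.

Final answer: -3/2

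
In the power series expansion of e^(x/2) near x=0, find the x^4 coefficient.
Expand to order 4: e^(x/2) = x^4/384 + x^3/48 + x^2/8 + x/2 + 1 + O(x^5).
The coefficient of x^4 is 1/384.

Final answer: 1/384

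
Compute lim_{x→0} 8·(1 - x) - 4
Direct substitution at x = 0 gives 4.

Final answer: 4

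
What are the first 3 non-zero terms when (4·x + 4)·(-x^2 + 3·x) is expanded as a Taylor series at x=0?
-4·x^3 + 8·x^2 + 12·x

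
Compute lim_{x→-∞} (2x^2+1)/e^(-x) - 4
The quotient is an ∞/∞ indeterminate form as x → -∞.
Compare growth rates of the dominant terms (exponentials ≫ polynomials ≫ logarithms), or apply L'Hôpital's rule; the quotient → 0.
Adding the constant: 0 - 4 = -4. Limit = -4.

Final answer: -4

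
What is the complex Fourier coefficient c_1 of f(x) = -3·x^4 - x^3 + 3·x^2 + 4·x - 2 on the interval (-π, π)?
Compute the real Fourier coefficients first: a_1 = -156 + 24·π^2, b_1 = 20 - 2·π^2.
Then c_1 = (a_1 − i·b_1)/2 = -78 + 12·π^2 - 10·i + i·π^2.

Final answer: -78 + 12·π^2 - 10·i + i·π^2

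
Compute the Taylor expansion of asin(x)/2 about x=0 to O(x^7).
3·x^5/80 + x^3/12 + x/2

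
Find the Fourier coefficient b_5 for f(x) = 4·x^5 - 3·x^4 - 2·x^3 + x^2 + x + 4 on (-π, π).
b_5 = (1/π) ∫_{-π}^{π} f(x)·sin(5x) dx.
Evaluate the integral (use parity and integration by parts as needed): b_5 = -52·π^2/25 + 562/625 + 8·π^4/5.

Final answer: -52·π^2/25 + 562/625 + 8·π^4/5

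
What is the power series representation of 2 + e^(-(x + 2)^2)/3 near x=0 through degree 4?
19·x^4·e^(-4)/18 - 20·x^3·e^(-4)/9 + 7·x^2·e^(-4)/3 - 4·x·e^(-4)/3 + e^(-4)/3 + 2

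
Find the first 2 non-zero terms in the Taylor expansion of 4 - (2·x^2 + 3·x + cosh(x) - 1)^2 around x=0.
4 - 9·x^2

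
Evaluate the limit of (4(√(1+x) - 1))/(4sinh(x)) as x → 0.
Both numerator and denominator → 0 as x → 0; this is a 0/0 indeterminate form.
Expand each to leading order near x = 0: numerator ~ 2·x, denominator ~ 4·x.
The limit of the ratio is 1/2.

Final answer: 1/2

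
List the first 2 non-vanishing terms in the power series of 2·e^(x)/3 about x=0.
2·x/3 + 2/3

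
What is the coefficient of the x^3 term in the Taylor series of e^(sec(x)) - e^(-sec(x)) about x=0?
Expand to order 3: e^(sec(x)) - e^(-sec(x)) = x^2·(e^(-1)/2 + e/2) - e^(-1) + e + O(x^4).
The coefficient of x^3 is 0.

Final answer: 0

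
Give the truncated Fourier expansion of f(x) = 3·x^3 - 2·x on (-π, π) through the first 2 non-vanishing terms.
(-40 + 6·π^2)·sin(x) + (13/2 - 3·π^2)·sin(2·x)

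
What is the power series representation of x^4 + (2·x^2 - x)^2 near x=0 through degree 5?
5·x^4 - 4·x^3 + x^2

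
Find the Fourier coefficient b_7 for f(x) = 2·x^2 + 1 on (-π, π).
b_7 = (1/π) ∫_{-π}^{π} f(x)·sin(7x) dx.
Evaluate the integral (use parity and integration by parts as needed): b_7 = 0.

Final answer: 0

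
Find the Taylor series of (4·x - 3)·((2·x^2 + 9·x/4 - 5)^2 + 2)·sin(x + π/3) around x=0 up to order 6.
x^6·(7661/480 - 8813·√(3)/1280) + x^5·(4937/320 + 1067·√(3)/32) + x^4·(-58 + 1383·√(3)/64) + x^3·(-349·√(3)/4 - 507/32) + x^2·(351/4 - 75·√(3)/32) + x·(-81/2 + 351·√(3)/4) - 81·√(3)/2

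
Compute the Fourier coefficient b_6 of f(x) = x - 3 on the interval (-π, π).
b_6 = (1/π) ∫_{-π}^{π} f(x)·sin(6x) dx.
Evaluate the integral (use parity and integration by parts as needed): b_6 = -1/3.

Final answer: -1/3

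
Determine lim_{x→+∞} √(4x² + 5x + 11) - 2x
As x → +∞: multiply by the conjugate to get (5x+11)/(√(4x²+5x+11)+2x); the denominator ~ 4x, so the limit is 5/4.
Limit = 5/4.

Final answer: 5/4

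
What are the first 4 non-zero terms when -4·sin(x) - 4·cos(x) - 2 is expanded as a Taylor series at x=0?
2·x^3/3 + 2·x^2 - 4·x - 6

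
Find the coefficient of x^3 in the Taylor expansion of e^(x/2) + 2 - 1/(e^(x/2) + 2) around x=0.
Expand to order 3: e^(x/2) + 2 - 1/(e^(x/2) + 2) = 13·x^3/648 + 7·x^2/54 + 5·x/9 + 8/3 + O(x^4).
The coefficient of x^3 is 13/648.

Final answer: 13/648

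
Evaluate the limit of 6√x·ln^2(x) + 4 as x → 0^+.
The product is a 0·∞ indeterminate form at x → 0⁺.
Rewrite the product as 6·ln^2(x) / x^(-1/2) and apply L'Hôpital, or use the standard hierarchy x^(-1/2) ≫ |ln x|^2 as x → 0⁺.
The indeterminate product → 0, so the limit = 4.

Final answer: 4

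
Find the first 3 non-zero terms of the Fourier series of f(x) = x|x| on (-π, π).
(-8 + 2·π^2)·sin(x)/π - π·sin(2·x) + (-8 + 18·π^2)·sin(3·x)/(27·π)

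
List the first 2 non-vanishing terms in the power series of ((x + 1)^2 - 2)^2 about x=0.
1 - 4·x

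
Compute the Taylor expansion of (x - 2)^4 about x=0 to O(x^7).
x^4 - 8·x^3 + 24·x^2 - 32·x + 16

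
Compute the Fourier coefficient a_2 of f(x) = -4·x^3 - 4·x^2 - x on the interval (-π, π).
a_2 = (1/π) ∫_{-π}^{π} f(x)·cos(2x) dx.
Evaluate the integral (use parity and integration by parts as needed): a_2 = -4.

Final answer: -4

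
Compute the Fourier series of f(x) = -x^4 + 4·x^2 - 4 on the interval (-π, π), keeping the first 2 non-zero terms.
(-64 + 8·π^2)·cos(x) - π^4/5 - 4 + 4·π^2/3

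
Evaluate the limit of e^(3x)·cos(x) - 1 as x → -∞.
Evaluate the dominant behaviour as x → -∞; each term tends to a finite value or vanishes.
Limit = -1.

Final answer: -1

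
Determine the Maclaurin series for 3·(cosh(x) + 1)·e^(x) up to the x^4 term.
9·x^4/8 + 5·x^3/2 + 9·x^2/2 + 6·x + 6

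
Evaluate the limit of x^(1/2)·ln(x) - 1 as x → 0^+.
The product is a 0·∞ indeterminate form at x → 0⁺.
Rewrite the product as ln(x) / x^(-1/2) and apply L'Hôpital, or use the standard hierarchy x^(-1/2) ≫ |ln x| as x → 0⁺.
The indeterminate product → 0, so the limit = -1.

Final answer: -1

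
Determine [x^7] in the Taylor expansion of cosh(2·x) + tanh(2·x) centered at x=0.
Expand to order 7: cosh(2·x) + tanh(2·x) = -2176·x^7/315 + 4·x^6/45 + 64·x^5/15 + 2·x^4/3 - 8·x^3/3 + 2·x^2 + 2·x + 1 + O(x^8).
The coefficient of x^7 is -2176/315.

Final answer: -2176/315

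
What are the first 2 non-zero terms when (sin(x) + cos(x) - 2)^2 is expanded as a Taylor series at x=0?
1 - 2·x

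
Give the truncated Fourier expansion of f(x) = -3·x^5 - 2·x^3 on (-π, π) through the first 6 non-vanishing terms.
(-696 - 6·π^4 + 116·π^2)·sin(x) + (-13·π^2 + 39/2 + 3·π^4)·sin(2·x) + (-2·π^4 - 56/27 + 28·π^2/9)·sin(3·x) + (-7·π^2/8 + 21/64 + 3·π^4/2)·sin(4·x) + (-6·π^4/5 - 24/625 + 4·π^2/25)·sin(5·x) + (-1/54 + π^2/9 + π^4)·sin(6·x)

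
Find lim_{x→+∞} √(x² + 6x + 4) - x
This is an ∞ − ∞ indeterminate form.
Multiply and divide by the conjugate √(x²+6x + 4) + x; the x² terms cancel, leaving (6x + 4)/(√(x²+6x + 4)+x) → 6/2 = 3.
Limit = 3.

Final answer: 3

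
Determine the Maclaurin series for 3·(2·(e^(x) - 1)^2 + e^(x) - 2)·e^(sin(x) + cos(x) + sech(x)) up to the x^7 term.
5839·x^7·e^(2)/1680 - 391·x^6·e^(2)/120 - 291·x^5·e^(2)/40 + 3·x^4·e^(2) + 31·x^3·e^(2)/2 + 12·x^2·e^(2) - 3·e^(2)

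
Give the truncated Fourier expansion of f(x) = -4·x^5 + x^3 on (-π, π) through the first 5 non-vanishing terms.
(-972 - 8·π^4 + 162·π^2)·sin(x) + (-21·π^2 + 63/2 + 4·π^4)·sin(2·x) + (-8·π^4/3 - 356/81 + 178·π^2/27)·sin(3·x) + (-3·π^2 + 9/8 + 2·π^4)·sin(4·x) + (-8·π^4/5 - 252/625 + 42·π^2/25)·sin(5·x)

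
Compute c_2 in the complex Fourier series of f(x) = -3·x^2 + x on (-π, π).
Compute the real Fourier coefficients first: a_2 = -3, b_2 = -1.
Then c_2 = (a_2 − i·b_2)/2 = -3/2 + i/2.

Final answer: -3/2 + i/2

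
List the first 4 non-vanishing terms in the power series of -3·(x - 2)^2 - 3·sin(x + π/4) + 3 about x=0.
√(2)·x^3/4 + x^2·(-3 + 3·√(2)/4) + x·(12 - 3·√(2)/2) - 9 - 3·√(2)/2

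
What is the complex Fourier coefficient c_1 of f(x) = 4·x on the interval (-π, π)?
Compute the real Fourier coefficients first: a_1 = 0, b_1 = 8.
Then c_1 = (a_1 − i·b_1)/2 = -4·i.

Final answer: -4·i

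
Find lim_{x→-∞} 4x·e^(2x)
This is a 0·∞ indeterminate form at x → -∞.
Rewrite the product as 4x / e^(-2x) (an ∞/∞ form) and apply L'Hôpital, or use the standard hierarchy e^(2|x|) ≫ |x| as x → -∞.
The indeterminate product → 0, so the limit = 0.

Final answer: 0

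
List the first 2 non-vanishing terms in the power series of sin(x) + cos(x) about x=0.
x + 1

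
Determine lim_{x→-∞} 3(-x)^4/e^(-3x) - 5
The quotient is an ∞/∞ indeterminate form as x → -∞.
Compare growth rates of the dominant terms (exponentials ≫ polynomials ≫ logarithms), or apply L'Hôpital's rule; the quotient → 0.
Adding the constant: 0 - 5 = -5. Limit = -5.

Final answer: -5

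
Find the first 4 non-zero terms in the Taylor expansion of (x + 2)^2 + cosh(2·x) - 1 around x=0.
2·x^4/3 + 3·x^2 + 4·x + 4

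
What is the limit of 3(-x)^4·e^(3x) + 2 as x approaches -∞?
The product is a 0·∞ indeterminate form at x → -∞.
Rewrite the product as 3(-x)^4 / e^(-3x) (an ∞/∞ form) and apply L'Hôpital, or use the standard hierarchy e^(3|x|) ≫ |(-x)^4| as x → -∞.
The indeterminate product → 0, so the limit = 2.

Final answer: 2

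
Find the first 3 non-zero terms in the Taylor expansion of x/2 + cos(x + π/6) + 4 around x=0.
x^3/12 - √(3)·x^2/4 + √(3)/2 + 4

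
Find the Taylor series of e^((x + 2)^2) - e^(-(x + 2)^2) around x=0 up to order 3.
x^3·(20·e^(-4)/3 + 44·e^(4)/3) + x^2·(-7·e^(-4) + 9·e^(4)) + x·(4·e^(-4) + 4·e^(4)) - e^(-4) + e^(4)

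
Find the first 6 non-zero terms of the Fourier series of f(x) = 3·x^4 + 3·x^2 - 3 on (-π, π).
(132 - 24·π^2)·cos(x) + (-6 + 6·π^2)·cos(2·x) + (4/9 - 8·π^2/3)·cos(3·x) + (3/16 + 3·π^2/2)·cos(4·x) + (-24·π^2/25 - 156/625)·cos(5·x) - 3 + π^2 + 3·π^4/5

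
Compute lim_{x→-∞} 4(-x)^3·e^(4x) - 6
The product is a 0·∞ indeterminate form at x → -∞.
Rewrite the product as 4(-x)^3 / e^(-4x) (an ∞/∞ form) and apply L'Hôpital, or use the standard hierarchy e^(4|x|) ≫ |(-x)^3| as x → -∞.
The indeterminate product → 0, so the limit = -6.

Final answer: -6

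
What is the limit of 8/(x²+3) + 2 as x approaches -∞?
Evaluate the dominant behaviour as x → -∞; each term tends to a finite value or vanishes.
Limit = 2.

Final answer: 2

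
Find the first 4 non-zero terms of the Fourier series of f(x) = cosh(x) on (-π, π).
-cos(x)·sinh(π)/π + 2·cos(2·x)·sinh(π)/(5·π) - cos(3·x)·sinh(π)/(5·π) + sinh(π)/π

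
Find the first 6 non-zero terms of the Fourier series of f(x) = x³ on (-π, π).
(-12 + 2·π^2)·sin(x) + (3/2 - π^2)·sin(2·x) + (-4/9 + 2·π^2/3)·sin(3·x) + (3/16 - π^2/2)·sin(4·x) + (-12/125 + 2·π^2/5)·sin(5·x) + (1/18 - π^2/3)·sin(6·x)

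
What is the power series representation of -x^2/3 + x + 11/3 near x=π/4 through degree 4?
-π^2/48 + π/4 + 11/3 + (1 - π/6)·(x - π/4) - (x - π/4)^2/3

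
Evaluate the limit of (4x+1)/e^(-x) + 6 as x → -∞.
The quotient is an ∞/∞ indeterminate form as x → -∞.
Compare growth rates of the dominant terms (exponentials ≫ polynomials ≫ logarithms), or apply L'Hôpital's rule; the quotient → 0.
Adding the constant: 0 + 6 = 6. Limit = 6.

Final answer: 6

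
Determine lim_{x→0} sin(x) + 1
Direct substitution at x = 0 gives 1.

Final answer: 1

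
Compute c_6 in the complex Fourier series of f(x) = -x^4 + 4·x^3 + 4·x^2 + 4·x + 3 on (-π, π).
Compute the real Fourier coefficients first: a_6 = 13/27 - 2·π^2/9, b_6 = -4·π^2/3 - 10/9.
Then c_6 = (a_6 − i·b_6)/2 = -π^2/9 + 13/54 + 5·i/9 + 2·i·π^2/3.

Final answer: -π^2/9 + 13/54 + 5·i/9 + 2·i·π^2/3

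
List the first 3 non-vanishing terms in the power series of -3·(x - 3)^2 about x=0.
-3·x^2 + 18·x - 27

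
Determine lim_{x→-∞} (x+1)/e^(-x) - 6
The quotient is an ∞/∞ indeterminate form as x → -∞.
Compare growth rates of the dominant terms (exponentials ≫ polynomials ≫ logarithms), or apply L'Hôpital's rule; the quotient → 0.
Adding the constant: 0 - 6 = -6. Limit = -6.

Final answer: -6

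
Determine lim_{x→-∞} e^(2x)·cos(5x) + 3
Evaluate the dominant behaviour as x → -∞; each term tends to a finite value or vanishes.
Limit = 3.

Final answer: 3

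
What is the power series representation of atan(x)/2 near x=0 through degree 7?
-x^7/14 + x^5/10 - x^3/6 + x/2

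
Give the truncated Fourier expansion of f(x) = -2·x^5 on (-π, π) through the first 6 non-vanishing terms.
(-480 - 4·π^4 + 80·π^2)·sin(x) + (-10·π^2 + 15 + 2·π^4)·sin(2·x) + (-4·π^4/3 - 160/81 + 80·π^2/27)·sin(3·x) + (-5·π^2/4 + 15/32 + π^4)·sin(4·x) + (-4·π^4/5 - 96/625 + 16·π^2/25)·sin(5·x) + (-10·π^2/27 + 5/81 + 2·π^4/3)·sin(6·x)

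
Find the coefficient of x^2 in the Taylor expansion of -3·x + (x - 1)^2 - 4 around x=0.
Expand to order 2: -3·x + (x - 1)^2 - 4 = x^2 - 5·x - 3 + O(x^3).
The coefficient of x^2 is 1.

Final answer: 1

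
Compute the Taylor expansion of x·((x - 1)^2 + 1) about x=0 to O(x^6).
x^3 - 2·x^2 + 2·x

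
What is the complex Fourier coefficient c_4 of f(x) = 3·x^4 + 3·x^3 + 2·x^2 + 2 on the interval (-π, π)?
Compute the real Fourier coefficients first: a_4 = -1/16 + 3·π^2/2, b_4 = 9/16 - 3·π^2/2.
Then c_4 = (a_4 − i·b_4)/2 = -1/32 + 3·π^2/4 - 9·i/32 + 3·i·π^2/4.

Final answer: -1/32 + 3·π^2/4 - 9·i/32 + 3·i·π^2/4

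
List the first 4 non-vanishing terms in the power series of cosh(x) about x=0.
x^6/720 + x^4/24 + x^2/2 + 1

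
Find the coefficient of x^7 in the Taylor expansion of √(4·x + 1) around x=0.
Expand to order 7: √(4·x + 1) = 264·x^7 - 84·x^6 + 28·x^5 - 10·x^4 + 4·x^3 - 2·x^2 + 2·x + 1 + O(x^8).
The coefficient of x^7 is 264.

Final answer: 264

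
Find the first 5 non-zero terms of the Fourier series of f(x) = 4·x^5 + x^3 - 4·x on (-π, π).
(-158·π^2 + 8·π^4 + 940)·sin(x) + (-4·π^4 - 49/2 + 19·π^2)·sin(2·x) + (-142·π^2/27 + 68/81 + 8·π^4/3)·sin(3·x) + (-2·π^4 + 5/4 + 2·π^2)·sin(4·x) + (-22·π^2/25 - 868/625 + 8·π^4/5)·sin(5·x)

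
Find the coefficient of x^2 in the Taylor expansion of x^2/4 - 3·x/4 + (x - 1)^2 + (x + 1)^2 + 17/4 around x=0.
Expand to order 2: x^2/4 - 3·x/4 + (x - 1)^2 + (x + 1)^2 + 17/4 = 9·x^2/4 - 3·x/4 + 25/4 + O(x^3).
The coefficient of x^2 is 9/4.

Final answer: 9/4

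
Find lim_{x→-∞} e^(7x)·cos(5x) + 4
Evaluate the dominant behaviour as x → -∞; each term tends to a finite value or vanishes.
Limit = 4.

Final answer: 4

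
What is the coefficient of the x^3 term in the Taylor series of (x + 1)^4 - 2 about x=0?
Expand to order 3: (x + 1)^4 - 2 = 4·x^3 + 6·x^2 + 4·x - 1 + O(x^4).
The coefficient of x^3 is 4.

Final answer: 4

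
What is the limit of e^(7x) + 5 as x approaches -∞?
Evaluate the dominant behaviour as x → -∞; each term tends to a finite value or vanishes.
Limit = 5.

Final answer: 5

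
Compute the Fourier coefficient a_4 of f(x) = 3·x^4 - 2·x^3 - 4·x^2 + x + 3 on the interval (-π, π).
a_4 = (1/π) ∫_{-π}^{π} f(x)·cos(4x) dx.
Evaluate the integral (use parity and integration by parts as needed): a_4 = -25/16 + 3·π^2/2.

Final answer: -25/16 + 3·π^2/2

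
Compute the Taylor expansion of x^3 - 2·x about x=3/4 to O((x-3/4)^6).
-69/64 - 5·(x - 3/4)/16 + 9·(x - 3/4)^2/4 + (x - 3/4)^3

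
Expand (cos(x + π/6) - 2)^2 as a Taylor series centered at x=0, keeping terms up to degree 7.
x^7·(-2 + √(3)/2)^2·(1/(5040·(-2 + √(3)/2)) + √(3)/(160·(-2 + √(3)/2)^2)) + x^6·(-2 + √(3)/2)^2·(-29/(1440·(-2 + √(3)/2)^2) - √(3)/(720·(-2 + √(3)/2))) + x^5·(-2 + √(3)/2)^2·(-√(3)/(16·(-2 + √(3)/2)^2) - 1/(120·(-2 + √(3)/2))) + x^4·(-2 + √(3)/2)^2·(√(3)/(24·(-2 + √(3)/2)) + 5/(48·(-2 + √(3)/2)^2)) + x^3·(-2 + √(3)/2)^2·(1/(6·(-2 + √(3)/2)) + √(3)/(4·(-2 + √(3)/2)^2)) + x^2·(-2 + √(3)/2)^2·(1/(4·(-2 + √(3)/2)^2) - √(3)/(2·(-2 + √(3)/2))) + x·(2 - √(3)/2) + (-2 + √(3)/2)^2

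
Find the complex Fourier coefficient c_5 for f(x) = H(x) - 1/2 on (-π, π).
Compute the real Fourier coefficients first: a_5 = 0, b_5 = 2/(5·π).
Then c_5 = (a_5 − i·b_5)/2 = -i/(5·π).

Final answer: -i/(5·π)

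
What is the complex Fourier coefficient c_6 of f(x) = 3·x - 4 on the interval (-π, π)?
Compute the real Fourier coefficients first: a_6 = 0, b_6 = -1.
Then c_6 = (a_6 − i·b_6)/2 = i/2.

Final answer: i/2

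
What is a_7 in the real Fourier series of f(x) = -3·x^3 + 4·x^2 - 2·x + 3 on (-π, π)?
a_7 = (1/π) ∫_{-π}^{π} f(x)·cos(7x) dx.
Evaluate the integral (use parity and integration by parts as needed): a_7 = -16/49.

Final answer: -16/49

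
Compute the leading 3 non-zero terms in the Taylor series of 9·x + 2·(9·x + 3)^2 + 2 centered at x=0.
162·x^2 + 117·x + 20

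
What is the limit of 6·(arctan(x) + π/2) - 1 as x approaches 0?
Direct substitution at x = 0 gives -1 + 3·π.

Final answer: -1 + 3·π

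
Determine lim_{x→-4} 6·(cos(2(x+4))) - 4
Direct substitution at x = -4 gives 2.

Final answer: 2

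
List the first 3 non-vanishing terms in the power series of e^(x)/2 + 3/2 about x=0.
x^2/4 + x/2 + 2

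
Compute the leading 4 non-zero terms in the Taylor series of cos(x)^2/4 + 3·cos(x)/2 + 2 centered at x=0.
-19·x^6/1440 + 7·x^4/48 - x^2 + 15/4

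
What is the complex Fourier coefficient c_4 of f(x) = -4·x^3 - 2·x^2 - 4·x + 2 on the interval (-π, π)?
Compute the real Fourier coefficients first: a_4 = -1/2, b_4 = 5/4 + 2·π^2.
Then c_4 = (a_4 − i·b_4)/2 = -1/4 - i·π^2 - 5·i/8.

Final answer: -1/4 - i·π^2 - 5·i/8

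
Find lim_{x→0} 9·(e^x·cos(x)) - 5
Direct substitution at x = 0 gives 4.

Final answer: 4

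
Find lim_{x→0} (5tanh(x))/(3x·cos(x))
Both numerator and denominator → 0 as x → 0; this is a 0/0 indeterminate form.
Expand each to leading order near x = 0: numerator ~ 5·x, denominator ~ 3·x.
The limit of the ratio is 5/3.

Final answer: 5/3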